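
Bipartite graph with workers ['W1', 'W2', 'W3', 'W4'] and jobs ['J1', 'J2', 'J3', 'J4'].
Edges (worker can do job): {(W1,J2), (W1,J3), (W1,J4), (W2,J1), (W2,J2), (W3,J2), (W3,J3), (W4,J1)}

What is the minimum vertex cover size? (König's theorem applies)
Minimum vertex cover size = 4

By König's theorem: in bipartite graphs,
min vertex cover = max matching = 4

Maximum matching has size 4, so minimum vertex cover also has size 4.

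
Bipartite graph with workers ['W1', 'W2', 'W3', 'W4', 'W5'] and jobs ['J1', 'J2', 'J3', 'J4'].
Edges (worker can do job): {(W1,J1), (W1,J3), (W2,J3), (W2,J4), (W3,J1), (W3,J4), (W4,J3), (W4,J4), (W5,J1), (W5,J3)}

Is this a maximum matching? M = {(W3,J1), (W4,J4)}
No, size 2 is not maximum

Proposed matching has size 2.
Maximum matching size for this graph: 3.

This is NOT maximum - can be improved to size 3.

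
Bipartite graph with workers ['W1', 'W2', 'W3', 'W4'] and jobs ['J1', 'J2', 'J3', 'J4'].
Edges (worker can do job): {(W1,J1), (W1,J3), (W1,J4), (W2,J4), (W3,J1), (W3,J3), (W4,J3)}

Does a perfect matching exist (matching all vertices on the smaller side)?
No, maximum matching has size 3 < 4

Maximum matching has size 3, need 4 for perfect matching.
Unmatched workers: ['W2']
Unmatched jobs: ['J2']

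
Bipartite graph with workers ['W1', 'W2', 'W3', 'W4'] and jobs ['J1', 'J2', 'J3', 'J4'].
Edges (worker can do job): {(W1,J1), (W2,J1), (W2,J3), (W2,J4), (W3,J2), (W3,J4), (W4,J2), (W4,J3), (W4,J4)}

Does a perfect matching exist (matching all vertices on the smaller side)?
Yes, perfect matching exists (size 4)

Perfect matching: {(W1,J1), (W2,J3), (W3,J2), (W4,J4)}
All 4 vertices on the smaller side are matched.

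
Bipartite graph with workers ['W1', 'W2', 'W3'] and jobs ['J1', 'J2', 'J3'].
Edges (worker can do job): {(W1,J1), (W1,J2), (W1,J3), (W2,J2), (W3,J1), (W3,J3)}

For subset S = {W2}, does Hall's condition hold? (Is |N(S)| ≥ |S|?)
Yes: |N(S)| = 1, |S| = 1

Subset S = {W2}
Neighbors N(S) = {J2}

|N(S)| = 1, |S| = 1
Hall's condition: |N(S)| ≥ |S| is satisfied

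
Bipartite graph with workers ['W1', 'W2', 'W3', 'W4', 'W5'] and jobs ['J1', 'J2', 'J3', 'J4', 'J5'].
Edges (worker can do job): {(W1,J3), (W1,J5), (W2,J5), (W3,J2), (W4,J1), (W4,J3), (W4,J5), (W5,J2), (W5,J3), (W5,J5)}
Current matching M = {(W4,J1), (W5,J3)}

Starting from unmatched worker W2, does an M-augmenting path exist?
Yes: W2 → J5

An M-augmenting path alternates non-matching / matching edges, starting and ending at unmatched vertices.
Path: W2 → J5
(J5 is unmatched in M, so the path is augmenting.)
Flipping edges along this path would increase |M| from 2 to 3.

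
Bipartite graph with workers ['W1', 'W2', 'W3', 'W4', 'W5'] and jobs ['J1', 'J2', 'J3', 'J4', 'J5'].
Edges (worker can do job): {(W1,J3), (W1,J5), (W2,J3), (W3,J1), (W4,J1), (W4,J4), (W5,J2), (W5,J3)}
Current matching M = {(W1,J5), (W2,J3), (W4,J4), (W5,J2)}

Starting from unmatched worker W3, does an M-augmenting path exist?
Yes: W3 → J1

An M-augmenting path alternates non-matching / matching edges, starting and ending at unmatched vertices.
Path: W3 → J1
(J1 is unmatched in M, so the path is augmenting.)
Flipping edges along this path would increase |M| from 4 to 5.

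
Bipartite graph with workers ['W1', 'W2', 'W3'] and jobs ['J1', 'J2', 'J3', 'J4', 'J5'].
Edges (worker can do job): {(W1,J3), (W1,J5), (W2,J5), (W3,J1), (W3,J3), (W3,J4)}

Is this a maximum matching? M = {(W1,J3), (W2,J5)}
No, size 2 is not maximum

Proposed matching has size 2.
Maximum matching size for this graph: 3.

This is NOT maximum - can be improved to size 3.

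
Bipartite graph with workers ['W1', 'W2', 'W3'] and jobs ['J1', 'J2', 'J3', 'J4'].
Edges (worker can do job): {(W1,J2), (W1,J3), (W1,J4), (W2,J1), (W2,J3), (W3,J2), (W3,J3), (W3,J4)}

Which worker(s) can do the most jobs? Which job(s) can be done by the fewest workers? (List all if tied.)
Most versatile: W1, W3 (3 jobs); Least covered: J1 (1 workers)

Worker degrees (jobs they can do): W1:3, W2:2, W3:3
Job degrees (workers who can do it): J1:1, J2:2, J3:3, J4:2

Maximum worker degree is 3, achieved by: W1, W3
Minimum job degree is 1, achieved by: J1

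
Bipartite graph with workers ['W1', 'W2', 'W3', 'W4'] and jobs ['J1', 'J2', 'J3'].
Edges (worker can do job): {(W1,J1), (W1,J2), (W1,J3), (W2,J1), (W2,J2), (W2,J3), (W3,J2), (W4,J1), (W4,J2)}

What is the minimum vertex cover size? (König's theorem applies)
Minimum vertex cover size = 3

By König's theorem: in bipartite graphs,
min vertex cover = max matching = 3

Maximum matching has size 3, so minimum vertex cover also has size 3.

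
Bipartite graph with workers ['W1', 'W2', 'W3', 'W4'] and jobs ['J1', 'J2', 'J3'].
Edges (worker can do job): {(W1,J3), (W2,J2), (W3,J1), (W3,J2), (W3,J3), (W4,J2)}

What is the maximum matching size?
Maximum matching size = 3

Maximum matching: {(W1,J3), (W3,J1), (W4,J2)}
Size: 3

This assigns 3 workers to 3 distinct jobs.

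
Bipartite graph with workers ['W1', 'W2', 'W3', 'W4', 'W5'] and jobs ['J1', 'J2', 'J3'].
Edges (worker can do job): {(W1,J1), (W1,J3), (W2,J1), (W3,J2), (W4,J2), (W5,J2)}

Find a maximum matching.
Matching: {(W1,J3), (W2,J1), (W3,J2)}

Maximum matching (size 3):
  W1 → J3
  W2 → J1
  W3 → J2

Each worker is assigned to at most one job, and each job to at most one worker.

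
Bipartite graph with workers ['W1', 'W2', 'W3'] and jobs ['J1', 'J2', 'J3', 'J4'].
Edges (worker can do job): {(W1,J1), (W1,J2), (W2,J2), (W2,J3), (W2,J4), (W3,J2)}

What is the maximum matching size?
Maximum matching size = 3

Maximum matching: {(W1,J1), (W2,J3), (W3,J2)}
Size: 3

This assigns 3 workers to 3 distinct jobs.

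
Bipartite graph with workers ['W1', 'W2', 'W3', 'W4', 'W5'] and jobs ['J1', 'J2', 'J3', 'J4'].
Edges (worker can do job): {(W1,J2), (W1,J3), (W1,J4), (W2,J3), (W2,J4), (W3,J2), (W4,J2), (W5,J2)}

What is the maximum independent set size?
Maximum independent set = 6

By König's theorem:
- Min vertex cover = Max matching = 3
- Max independent set = Total vertices - Min vertex cover
- Max independent set = 9 - 3 = 6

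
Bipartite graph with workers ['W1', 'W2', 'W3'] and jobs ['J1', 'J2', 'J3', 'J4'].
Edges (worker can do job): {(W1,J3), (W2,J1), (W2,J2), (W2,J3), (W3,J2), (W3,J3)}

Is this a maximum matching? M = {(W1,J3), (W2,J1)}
No, size 2 is not maximum

Proposed matching has size 2.
Maximum matching size for this graph: 3.

This is NOT maximum - can be improved to size 3.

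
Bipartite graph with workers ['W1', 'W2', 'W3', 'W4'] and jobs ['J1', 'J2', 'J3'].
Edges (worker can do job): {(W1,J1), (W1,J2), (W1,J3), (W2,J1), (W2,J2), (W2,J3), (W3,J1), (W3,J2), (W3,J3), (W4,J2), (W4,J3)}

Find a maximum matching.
Matching: {(W1,J2), (W3,J1), (W4,J3)}

Maximum matching (size 3):
  W1 → J2
  W3 → J1
  W4 → J3

Each worker is assigned to at most one job, and each job to at most one worker.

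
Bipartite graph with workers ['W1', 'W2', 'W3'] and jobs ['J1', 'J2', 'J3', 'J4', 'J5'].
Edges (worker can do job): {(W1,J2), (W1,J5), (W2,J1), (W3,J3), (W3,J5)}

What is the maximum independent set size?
Maximum independent set = 5

By König's theorem:
- Min vertex cover = Max matching = 3
- Max independent set = Total vertices - Min vertex cover
- Max independent set = 8 - 3 = 5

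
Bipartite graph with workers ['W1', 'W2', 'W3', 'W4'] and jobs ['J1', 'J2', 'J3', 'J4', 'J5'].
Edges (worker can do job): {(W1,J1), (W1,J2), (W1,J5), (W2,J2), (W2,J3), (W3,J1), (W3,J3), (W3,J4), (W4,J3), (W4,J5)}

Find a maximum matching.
Matching: {(W1,J2), (W2,J3), (W3,J1), (W4,J5)}

Maximum matching (size 4):
  W1 → J2
  W2 → J3
  W3 → J1
  W4 → J5

Each worker is assigned to at most one job, and each job to at most one worker.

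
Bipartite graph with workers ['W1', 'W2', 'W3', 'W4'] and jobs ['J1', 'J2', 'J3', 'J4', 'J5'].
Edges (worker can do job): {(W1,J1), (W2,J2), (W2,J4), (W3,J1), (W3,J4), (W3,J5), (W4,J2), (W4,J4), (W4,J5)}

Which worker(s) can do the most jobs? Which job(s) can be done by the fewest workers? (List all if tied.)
Most versatile: W3, W4 (3 jobs); Least covered: J3 (0 workers)

Worker degrees (jobs they can do): W1:1, W2:2, W3:3, W4:3
Job degrees (workers who can do it): J1:2, J2:2, J3:0, J4:3, J5:2

Maximum worker degree is 3, achieved by: W3, W4
Minimum job degree is 0, achieved by: J3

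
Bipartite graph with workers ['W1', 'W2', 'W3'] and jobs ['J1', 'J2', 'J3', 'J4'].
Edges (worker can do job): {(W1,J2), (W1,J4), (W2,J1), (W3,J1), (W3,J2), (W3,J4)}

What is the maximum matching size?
Maximum matching size = 3

Maximum matching: {(W1,J2), (W2,J1), (W3,J4)}
Size: 3

This assigns 3 workers to 3 distinct jobs.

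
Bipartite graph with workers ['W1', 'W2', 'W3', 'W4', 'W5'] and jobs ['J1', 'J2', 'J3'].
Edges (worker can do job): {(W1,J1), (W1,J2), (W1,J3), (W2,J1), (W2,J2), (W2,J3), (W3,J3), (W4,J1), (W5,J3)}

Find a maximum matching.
Matching: {(W1,J2), (W3,J3), (W4,J1)}

Maximum matching (size 3):
  W1 → J2
  W3 → J3
  W4 → J1

Each worker is assigned to at most one job, and each job to at most one worker.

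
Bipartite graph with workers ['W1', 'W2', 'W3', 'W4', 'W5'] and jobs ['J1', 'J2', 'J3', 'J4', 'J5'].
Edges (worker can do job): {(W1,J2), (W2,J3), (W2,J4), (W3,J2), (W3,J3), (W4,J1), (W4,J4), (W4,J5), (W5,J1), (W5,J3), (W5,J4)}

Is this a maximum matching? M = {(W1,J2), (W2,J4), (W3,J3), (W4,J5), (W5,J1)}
Yes, size 5 is maximum

Proposed matching has size 5.
Maximum matching size for this graph: 5.

This is a maximum matching.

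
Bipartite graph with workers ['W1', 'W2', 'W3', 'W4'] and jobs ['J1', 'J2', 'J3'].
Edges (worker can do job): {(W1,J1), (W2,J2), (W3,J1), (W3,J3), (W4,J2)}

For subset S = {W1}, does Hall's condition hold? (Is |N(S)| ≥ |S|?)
Yes: |N(S)| = 1, |S| = 1

Subset S = {W1}
Neighbors N(S) = {J1}

|N(S)| = 1, |S| = 1
Hall's condition: |N(S)| ≥ |S| is satisfied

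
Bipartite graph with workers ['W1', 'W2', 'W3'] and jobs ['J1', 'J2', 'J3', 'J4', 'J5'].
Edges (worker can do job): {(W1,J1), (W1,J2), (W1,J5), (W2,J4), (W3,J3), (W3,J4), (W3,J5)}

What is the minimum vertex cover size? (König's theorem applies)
Minimum vertex cover size = 3

By König's theorem: in bipartite graphs,
min vertex cover = max matching = 3

Maximum matching has size 3, so minimum vertex cover also has size 3.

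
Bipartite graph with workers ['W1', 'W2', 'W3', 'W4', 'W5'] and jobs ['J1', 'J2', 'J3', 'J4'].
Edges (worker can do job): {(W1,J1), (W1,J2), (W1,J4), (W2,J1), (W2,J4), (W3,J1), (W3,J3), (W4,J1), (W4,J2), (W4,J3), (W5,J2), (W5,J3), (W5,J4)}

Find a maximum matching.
Matching: {(W1,J2), (W3,J3), (W4,J1), (W5,J4)}

Maximum matching (size 4):
  W1 → J2
  W3 → J3
  W4 → J1
  W5 → J4

Each worker is assigned to at most one job, and each job to at most one worker.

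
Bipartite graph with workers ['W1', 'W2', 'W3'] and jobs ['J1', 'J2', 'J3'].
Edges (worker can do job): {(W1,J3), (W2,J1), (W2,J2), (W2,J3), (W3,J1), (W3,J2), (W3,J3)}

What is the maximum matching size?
Maximum matching size = 3

Maximum matching: {(W1,J3), (W2,J2), (W3,J1)}
Size: 3

This assigns 3 workers to 3 distinct jobs.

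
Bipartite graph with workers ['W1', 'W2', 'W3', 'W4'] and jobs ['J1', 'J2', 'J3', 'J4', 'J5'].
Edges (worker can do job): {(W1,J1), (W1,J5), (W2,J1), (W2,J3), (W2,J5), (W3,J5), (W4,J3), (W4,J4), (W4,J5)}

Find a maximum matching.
Matching: {(W1,J1), (W2,J3), (W3,J5), (W4,J4)}

Maximum matching (size 4):
  W1 → J1
  W2 → J3
  W3 → J5
  W4 → J4

Each worker is assigned to at most one job, and each job to at most one worker.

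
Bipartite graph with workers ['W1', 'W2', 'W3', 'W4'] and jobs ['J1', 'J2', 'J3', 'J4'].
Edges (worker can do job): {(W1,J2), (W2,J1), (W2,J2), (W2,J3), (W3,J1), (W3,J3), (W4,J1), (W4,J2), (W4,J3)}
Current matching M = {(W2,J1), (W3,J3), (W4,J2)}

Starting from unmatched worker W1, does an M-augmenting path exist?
No augmenting path from W1

Alternating search from W1 reaches jobs: {J1, J2, J3}.
Every reachable job is already matched in M, and following those matched edges back to workers exposes no further unvisited jobs.
No M-augmenting path from W1 exists.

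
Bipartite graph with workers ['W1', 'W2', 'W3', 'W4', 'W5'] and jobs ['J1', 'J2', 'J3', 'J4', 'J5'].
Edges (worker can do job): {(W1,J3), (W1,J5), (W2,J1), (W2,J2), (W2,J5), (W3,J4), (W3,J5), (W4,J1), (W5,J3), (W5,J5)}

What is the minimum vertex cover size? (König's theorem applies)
Minimum vertex cover size = 5

By König's theorem: in bipartite graphs,
min vertex cover = max matching = 5

Maximum matching has size 5, so minimum vertex cover also has size 5.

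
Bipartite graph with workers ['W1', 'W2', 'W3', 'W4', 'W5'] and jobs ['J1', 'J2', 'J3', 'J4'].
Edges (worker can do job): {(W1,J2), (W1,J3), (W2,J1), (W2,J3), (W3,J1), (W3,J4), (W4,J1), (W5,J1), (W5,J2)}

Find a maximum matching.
Matching: {(W1,J3), (W3,J4), (W4,J1), (W5,J2)}

Maximum matching (size 4):
  W1 → J3
  W3 → J4
  W4 → J1
  W5 → J2

Each worker is assigned to at most one job, and each job to at most one worker.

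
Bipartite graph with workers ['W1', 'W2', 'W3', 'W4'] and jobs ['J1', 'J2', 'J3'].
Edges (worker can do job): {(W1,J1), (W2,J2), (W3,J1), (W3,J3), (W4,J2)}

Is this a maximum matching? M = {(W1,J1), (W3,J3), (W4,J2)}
Yes, size 3 is maximum

Proposed matching has size 3.
Maximum matching size for this graph: 3.

This is a maximum matching.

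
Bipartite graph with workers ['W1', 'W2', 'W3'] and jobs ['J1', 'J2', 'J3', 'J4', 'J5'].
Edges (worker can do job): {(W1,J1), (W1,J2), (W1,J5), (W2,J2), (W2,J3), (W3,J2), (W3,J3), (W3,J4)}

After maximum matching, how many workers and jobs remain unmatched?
Unmatched: 0 workers, 2 jobs

Maximum matching size: 3
Workers: 3 total, 3 matched, 0 unmatched
Jobs: 5 total, 3 matched, 2 unmatched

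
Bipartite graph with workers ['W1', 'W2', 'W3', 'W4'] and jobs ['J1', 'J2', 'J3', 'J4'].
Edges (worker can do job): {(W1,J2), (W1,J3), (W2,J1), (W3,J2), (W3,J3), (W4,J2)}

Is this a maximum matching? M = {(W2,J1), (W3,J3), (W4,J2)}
Yes, size 3 is maximum

Proposed matching has size 3.
Maximum matching size for this graph: 3.

This is a maximum matching.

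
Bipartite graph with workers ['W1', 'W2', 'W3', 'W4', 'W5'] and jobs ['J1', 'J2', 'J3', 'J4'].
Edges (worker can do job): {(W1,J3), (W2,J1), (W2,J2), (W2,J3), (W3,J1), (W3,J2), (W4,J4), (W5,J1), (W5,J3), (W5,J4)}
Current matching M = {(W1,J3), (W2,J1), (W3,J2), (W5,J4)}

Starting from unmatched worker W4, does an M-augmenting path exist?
No augmenting path from W4

Alternating search from W4 reaches jobs: {J1, J2, J3, J4}.
Every reachable job is already matched in M, and following those matched edges back to workers exposes no further unvisited jobs.
No M-augmenting path from W4 exists.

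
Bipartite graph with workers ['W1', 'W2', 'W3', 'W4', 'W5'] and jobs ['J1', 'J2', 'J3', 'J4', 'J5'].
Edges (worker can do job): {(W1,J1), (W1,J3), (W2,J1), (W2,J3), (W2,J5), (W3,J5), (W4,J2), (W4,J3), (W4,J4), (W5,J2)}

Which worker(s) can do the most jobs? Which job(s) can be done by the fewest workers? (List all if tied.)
Most versatile: W2, W4 (3 jobs); Least covered: J4 (1 workers)

Worker degrees (jobs they can do): W1:2, W2:3, W3:1, W4:3, W5:1
Job degrees (workers who can do it): J1:2, J2:2, J3:3, J4:1, J5:2

Maximum worker degree is 3, achieved by: W2, W4
Minimum job degree is 1, achieved by: J4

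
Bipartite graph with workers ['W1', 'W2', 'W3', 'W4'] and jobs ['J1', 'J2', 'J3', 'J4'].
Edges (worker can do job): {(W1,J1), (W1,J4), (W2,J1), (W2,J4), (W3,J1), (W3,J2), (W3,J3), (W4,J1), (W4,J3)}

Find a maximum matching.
Matching: {(W1,J4), (W2,J1), (W3,J2), (W4,J3)}

Maximum matching (size 4):
  W1 → J4
  W2 → J1
  W3 → J2
  W4 → J3

Each worker is assigned to at most one job, and each job to at most one worker.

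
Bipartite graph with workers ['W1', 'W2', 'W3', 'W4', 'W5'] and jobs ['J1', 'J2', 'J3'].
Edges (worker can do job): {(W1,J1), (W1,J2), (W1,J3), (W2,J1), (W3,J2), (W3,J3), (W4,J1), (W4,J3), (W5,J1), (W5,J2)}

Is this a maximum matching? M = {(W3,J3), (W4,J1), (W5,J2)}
Yes, size 3 is maximum

Proposed matching has size 3.
Maximum matching size for this graph: 3.

This is a maximum matching.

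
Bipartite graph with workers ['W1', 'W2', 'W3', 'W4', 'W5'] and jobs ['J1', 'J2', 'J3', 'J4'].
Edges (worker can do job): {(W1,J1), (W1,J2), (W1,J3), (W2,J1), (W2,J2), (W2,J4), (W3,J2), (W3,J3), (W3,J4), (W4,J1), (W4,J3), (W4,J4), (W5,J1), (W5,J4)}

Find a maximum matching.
Matching: {(W1,J3), (W3,J2), (W4,J1), (W5,J4)}

Maximum matching (size 4):
  W1 → J3
  W3 → J2
  W4 → J1
  W5 → J4

Each worker is assigned to at most one job, and each job to at most one worker.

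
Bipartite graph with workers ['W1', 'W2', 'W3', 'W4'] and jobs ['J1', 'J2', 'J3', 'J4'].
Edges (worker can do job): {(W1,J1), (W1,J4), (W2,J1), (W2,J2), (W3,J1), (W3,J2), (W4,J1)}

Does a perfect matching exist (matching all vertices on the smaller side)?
No, maximum matching has size 3 < 4

Maximum matching has size 3, need 4 for perfect matching.
Unmatched workers: ['W2']
Unmatched jobs: ['J3']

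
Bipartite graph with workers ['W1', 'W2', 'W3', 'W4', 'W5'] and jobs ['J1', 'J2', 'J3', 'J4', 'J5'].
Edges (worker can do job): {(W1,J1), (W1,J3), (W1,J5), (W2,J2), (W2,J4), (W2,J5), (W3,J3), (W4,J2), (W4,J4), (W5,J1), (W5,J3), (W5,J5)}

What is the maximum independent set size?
Maximum independent set = 5

By König's theorem:
- Min vertex cover = Max matching = 5
- Max independent set = Total vertices - Min vertex cover
- Max independent set = 10 - 5 = 5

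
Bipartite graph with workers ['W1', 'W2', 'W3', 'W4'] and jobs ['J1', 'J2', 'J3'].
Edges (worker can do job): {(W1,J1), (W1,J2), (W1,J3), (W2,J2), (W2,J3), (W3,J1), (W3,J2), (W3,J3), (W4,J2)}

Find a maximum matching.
Matching: {(W1,J1), (W3,J3), (W4,J2)}

Maximum matching (size 3):
  W1 → J1
  W3 → J3
  W4 → J2

Each worker is assigned to at most one job, and each job to at most one worker.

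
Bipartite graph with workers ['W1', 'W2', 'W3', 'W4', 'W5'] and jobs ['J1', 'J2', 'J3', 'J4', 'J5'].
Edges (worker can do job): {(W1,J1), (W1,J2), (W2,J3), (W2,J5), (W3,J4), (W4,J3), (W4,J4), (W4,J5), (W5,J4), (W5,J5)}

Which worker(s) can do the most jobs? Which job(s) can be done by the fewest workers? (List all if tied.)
Most versatile: W4 (3 jobs); Least covered: J1, J2 (1 workers)

Worker degrees (jobs they can do): W1:2, W2:2, W3:1, W4:3, W5:2
Job degrees (workers who can do it): J1:1, J2:1, J3:2, J4:3, J5:3

Maximum worker degree is 3, achieved by: W4
Minimum job degree is 1, achieved by: J1, J2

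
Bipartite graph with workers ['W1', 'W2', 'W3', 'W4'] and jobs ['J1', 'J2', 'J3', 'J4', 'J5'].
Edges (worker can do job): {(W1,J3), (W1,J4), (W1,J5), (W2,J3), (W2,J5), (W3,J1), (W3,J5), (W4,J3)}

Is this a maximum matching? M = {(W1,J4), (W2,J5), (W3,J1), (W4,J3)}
Yes, size 4 is maximum

Proposed matching has size 4.
Maximum matching size for this graph: 4.

This is a maximum matching.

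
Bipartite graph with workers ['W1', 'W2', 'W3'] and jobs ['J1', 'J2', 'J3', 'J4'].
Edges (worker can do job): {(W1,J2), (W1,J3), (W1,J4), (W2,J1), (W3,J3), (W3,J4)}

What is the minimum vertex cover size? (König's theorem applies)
Minimum vertex cover size = 3

By König's theorem: in bipartite graphs,
min vertex cover = max matching = 3

Maximum matching has size 3, so minimum vertex cover also has size 3.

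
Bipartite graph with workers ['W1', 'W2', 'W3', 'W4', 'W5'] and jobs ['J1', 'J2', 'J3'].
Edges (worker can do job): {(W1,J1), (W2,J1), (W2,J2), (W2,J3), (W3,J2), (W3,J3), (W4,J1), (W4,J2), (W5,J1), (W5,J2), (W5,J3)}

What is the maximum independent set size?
Maximum independent set = 5

By König's theorem:
- Min vertex cover = Max matching = 3
- Max independent set = Total vertices - Min vertex cover
- Max independent set = 8 - 3 = 5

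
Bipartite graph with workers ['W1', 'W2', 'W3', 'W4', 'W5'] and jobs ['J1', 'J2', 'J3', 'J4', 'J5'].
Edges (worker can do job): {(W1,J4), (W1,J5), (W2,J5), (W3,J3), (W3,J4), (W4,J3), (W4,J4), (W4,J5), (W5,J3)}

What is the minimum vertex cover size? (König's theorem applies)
Minimum vertex cover size = 3

By König's theorem: in bipartite graphs,
min vertex cover = max matching = 3

Maximum matching has size 3, so minimum vertex cover also has size 3.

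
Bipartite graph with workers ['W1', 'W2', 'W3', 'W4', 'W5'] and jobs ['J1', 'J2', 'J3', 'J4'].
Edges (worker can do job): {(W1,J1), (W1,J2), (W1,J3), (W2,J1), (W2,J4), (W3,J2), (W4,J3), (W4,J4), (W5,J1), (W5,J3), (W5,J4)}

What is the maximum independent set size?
Maximum independent set = 5

By König's theorem:
- Min vertex cover = Max matching = 4
- Max independent set = Total vertices - Min vertex cover
- Max independent set = 9 - 4 = 5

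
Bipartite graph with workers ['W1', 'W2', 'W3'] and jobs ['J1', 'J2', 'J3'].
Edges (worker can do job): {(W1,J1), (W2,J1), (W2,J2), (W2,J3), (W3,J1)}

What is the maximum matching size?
Maximum matching size = 2

Maximum matching: {(W2,J2), (W3,J1)}
Size: 2

This assigns 2 workers to 2 distinct jobs.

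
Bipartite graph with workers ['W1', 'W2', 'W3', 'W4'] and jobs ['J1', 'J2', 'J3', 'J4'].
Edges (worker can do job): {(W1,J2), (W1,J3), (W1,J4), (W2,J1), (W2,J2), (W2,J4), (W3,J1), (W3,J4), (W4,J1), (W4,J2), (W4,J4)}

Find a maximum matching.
Matching: {(W1,J3), (W2,J2), (W3,J1), (W4,J4)}

Maximum matching (size 4):
  W1 → J3
  W2 → J2
  W3 → J1
  W4 → J4

Each worker is assigned to at most one job, and each job to at most one worker.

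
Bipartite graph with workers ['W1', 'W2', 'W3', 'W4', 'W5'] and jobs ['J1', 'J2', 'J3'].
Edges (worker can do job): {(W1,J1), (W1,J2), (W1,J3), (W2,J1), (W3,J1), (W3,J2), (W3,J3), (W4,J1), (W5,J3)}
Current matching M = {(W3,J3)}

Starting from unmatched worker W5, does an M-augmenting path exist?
Yes: W5 → J3 → W3 → J1

An M-augmenting path alternates non-matching / matching edges, starting and ending at unmatched vertices.
Path: W5 → J3 → W3 → J1
(J1 is unmatched in M, so the path is augmenting.)
Flipping edges along this path would increase |M| from 1 to 2.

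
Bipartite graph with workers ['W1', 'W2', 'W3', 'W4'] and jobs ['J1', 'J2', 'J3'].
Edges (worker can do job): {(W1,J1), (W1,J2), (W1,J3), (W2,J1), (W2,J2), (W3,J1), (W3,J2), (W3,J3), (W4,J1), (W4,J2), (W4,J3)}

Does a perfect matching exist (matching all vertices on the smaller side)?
Yes, perfect matching exists (size 3)

Perfect matching: {(W1,J2), (W3,J1), (W4,J3)}
All 3 vertices on the smaller side are matched.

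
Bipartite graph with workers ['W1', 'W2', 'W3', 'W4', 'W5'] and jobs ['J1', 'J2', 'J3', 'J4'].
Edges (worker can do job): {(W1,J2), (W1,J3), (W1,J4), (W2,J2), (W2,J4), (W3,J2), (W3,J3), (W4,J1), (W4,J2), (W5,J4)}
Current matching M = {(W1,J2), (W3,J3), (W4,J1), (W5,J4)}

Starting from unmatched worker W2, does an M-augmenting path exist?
No augmenting path from W2

Alternating search from W2 reaches jobs: {J2, J3, J4}.
Every reachable job is already matched in M, and following those matched edges back to workers exposes no further unvisited jobs.
No M-augmenting path from W2 exists.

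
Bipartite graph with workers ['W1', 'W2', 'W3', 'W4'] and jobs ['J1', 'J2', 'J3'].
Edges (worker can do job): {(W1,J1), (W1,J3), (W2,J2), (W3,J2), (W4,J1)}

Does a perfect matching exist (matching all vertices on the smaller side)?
Yes, perfect matching exists (size 3)

Perfect matching: {(W1,J3), (W3,J2), (W4,J1)}
All 3 vertices on the smaller side are matched.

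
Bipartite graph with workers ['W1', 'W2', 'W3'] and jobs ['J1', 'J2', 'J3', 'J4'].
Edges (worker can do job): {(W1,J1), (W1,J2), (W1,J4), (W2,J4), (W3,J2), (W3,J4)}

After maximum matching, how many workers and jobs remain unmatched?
Unmatched: 0 workers, 1 jobs

Maximum matching size: 3
Workers: 3 total, 3 matched, 0 unmatched
Jobs: 4 total, 3 matched, 1 unmatched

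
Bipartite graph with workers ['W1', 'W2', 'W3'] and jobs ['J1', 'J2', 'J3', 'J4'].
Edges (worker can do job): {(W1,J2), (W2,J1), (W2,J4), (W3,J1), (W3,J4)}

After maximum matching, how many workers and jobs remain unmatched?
Unmatched: 0 workers, 1 jobs

Maximum matching size: 3
Workers: 3 total, 3 matched, 0 unmatched
Jobs: 4 total, 3 matched, 1 unmatched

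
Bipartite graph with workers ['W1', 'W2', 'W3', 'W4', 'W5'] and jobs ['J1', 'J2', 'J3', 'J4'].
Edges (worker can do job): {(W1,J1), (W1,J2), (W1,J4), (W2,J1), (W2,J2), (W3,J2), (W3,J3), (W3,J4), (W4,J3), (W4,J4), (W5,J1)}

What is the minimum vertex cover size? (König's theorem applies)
Minimum vertex cover size = 4

By König's theorem: in bipartite graphs,
min vertex cover = max matching = 4

Maximum matching has size 4, so minimum vertex cover also has size 4.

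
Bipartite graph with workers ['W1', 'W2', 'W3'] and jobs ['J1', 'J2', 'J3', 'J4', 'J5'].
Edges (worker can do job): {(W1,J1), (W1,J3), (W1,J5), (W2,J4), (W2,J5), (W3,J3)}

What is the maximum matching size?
Maximum matching size = 3

Maximum matching: {(W1,J5), (W2,J4), (W3,J3)}
Size: 3

This assigns 3 workers to 3 distinct jobs.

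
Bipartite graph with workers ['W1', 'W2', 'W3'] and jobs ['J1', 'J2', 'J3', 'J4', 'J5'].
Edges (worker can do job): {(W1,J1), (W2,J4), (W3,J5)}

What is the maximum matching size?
Maximum matching size = 3

Maximum matching: {(W1,J1), (W2,J4), (W3,J5)}
Size: 3

This assigns 3 workers to 3 distinct jobs.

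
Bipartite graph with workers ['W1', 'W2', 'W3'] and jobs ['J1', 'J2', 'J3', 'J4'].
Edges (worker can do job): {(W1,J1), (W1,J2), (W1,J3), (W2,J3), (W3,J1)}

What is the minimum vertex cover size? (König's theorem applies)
Minimum vertex cover size = 3

By König's theorem: in bipartite graphs,
min vertex cover = max matching = 3

Maximum matching has size 3, so minimum vertex cover also has size 3.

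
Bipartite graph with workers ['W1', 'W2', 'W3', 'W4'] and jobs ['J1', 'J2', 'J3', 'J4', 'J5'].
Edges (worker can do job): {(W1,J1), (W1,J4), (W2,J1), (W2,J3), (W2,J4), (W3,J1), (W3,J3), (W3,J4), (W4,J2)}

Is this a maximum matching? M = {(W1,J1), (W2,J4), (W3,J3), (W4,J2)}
Yes, size 4 is maximum

Proposed matching has size 4.
Maximum matching size for this graph: 4.

This is a maximum matching.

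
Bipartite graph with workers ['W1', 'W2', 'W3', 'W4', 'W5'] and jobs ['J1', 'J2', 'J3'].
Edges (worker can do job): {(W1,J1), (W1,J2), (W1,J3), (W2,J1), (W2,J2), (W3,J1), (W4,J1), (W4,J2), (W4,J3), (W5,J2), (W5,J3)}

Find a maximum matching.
Matching: {(W3,J1), (W4,J2), (W5,J3)}

Maximum matching (size 3):
  W3 → J1
  W4 → J2
  W5 → J3

Each worker is assigned to at most one job, and each job to at most one worker.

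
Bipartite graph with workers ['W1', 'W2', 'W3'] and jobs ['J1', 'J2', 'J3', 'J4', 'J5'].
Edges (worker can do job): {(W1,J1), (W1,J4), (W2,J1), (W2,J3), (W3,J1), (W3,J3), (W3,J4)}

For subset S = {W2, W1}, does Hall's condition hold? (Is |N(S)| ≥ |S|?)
Yes: |N(S)| = 3, |S| = 2

Subset S = {W2, W1}
Neighbors N(S) = {J1, J3, J4}

|N(S)| = 3, |S| = 2
Hall's condition: |N(S)| ≥ |S| is satisfied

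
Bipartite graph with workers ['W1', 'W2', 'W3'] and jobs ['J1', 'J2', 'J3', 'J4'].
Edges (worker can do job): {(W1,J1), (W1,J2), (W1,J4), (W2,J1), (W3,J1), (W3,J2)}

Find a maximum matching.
Matching: {(W1,J4), (W2,J1), (W3,J2)}

Maximum matching (size 3):
  W1 → J4
  W2 → J1
  W3 → J2

Each worker is assigned to at most one job, and each job to at most one worker.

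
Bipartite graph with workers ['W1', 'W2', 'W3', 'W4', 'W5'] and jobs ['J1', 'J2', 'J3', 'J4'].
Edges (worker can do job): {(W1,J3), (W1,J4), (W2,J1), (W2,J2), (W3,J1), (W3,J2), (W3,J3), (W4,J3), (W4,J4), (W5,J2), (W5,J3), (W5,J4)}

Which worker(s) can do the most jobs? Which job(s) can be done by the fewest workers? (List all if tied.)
Most versatile: W3, W5 (3 jobs); Least covered: J1 (2 workers)

Worker degrees (jobs they can do): W1:2, W2:2, W3:3, W4:2, W5:3
Job degrees (workers who can do it): J1:2, J2:3, J3:4, J4:3

Maximum worker degree is 3, achieved by: W3, W5
Minimum job degree is 2, achieved by: J1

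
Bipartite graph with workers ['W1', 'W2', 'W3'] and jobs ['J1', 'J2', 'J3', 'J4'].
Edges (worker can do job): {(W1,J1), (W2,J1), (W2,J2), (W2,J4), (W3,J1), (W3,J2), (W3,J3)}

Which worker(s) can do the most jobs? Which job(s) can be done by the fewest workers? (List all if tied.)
Most versatile: W2, W3 (3 jobs); Least covered: J3, J4 (1 workers)

Worker degrees (jobs they can do): W1:1, W2:3, W3:3
Job degrees (workers who can do it): J1:3, J2:2, J3:1, J4:1

Maximum worker degree is 3, achieved by: W2, W3
Minimum job degree is 1, achieved by: J3, J4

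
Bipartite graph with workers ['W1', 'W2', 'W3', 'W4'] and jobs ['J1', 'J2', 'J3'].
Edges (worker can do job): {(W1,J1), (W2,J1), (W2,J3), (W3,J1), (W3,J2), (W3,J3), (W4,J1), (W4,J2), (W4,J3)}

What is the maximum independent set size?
Maximum independent set = 4

By König's theorem:
- Min vertex cover = Max matching = 3
- Max independent set = Total vertices - Min vertex cover
- Max independent set = 7 - 3 = 4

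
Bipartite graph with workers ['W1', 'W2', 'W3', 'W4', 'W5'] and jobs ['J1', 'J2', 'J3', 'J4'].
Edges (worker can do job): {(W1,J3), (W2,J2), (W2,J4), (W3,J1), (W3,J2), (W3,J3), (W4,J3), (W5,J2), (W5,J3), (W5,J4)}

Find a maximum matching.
Matching: {(W2,J2), (W3,J1), (W4,J3), (W5,J4)}

Maximum matching (size 4):
  W2 → J2
  W3 → J1
  W4 → J3
  W5 → J4

Each worker is assigned to at most one job, and each job to at most one worker.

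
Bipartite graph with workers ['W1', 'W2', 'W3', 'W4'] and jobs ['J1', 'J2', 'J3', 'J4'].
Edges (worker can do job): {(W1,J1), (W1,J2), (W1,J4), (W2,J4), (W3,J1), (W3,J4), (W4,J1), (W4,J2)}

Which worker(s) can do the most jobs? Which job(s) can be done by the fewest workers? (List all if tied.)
Most versatile: W1 (3 jobs); Least covered: J3 (0 workers)

Worker degrees (jobs they can do): W1:3, W2:1, W3:2, W4:2
Job degrees (workers who can do it): J1:3, J2:2, J3:0, J4:3

Maximum worker degree is 3, achieved by: W1
Minimum job degree is 0, achieved by: J3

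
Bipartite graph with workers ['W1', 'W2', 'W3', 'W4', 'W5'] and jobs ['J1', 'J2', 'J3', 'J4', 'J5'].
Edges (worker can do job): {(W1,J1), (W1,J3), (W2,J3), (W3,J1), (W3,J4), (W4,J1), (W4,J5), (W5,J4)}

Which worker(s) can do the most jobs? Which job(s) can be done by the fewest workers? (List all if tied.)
Most versatile: W1, W3, W4 (2 jobs); Least covered: J2 (0 workers)

Worker degrees (jobs they can do): W1:2, W2:1, W3:2, W4:2, W5:1
Job degrees (workers who can do it): J1:3, J2:0, J3:2, J4:2, J5:1

Maximum worker degree is 2, achieved by: W1, W3, W4
Minimum job degree is 0, achieved by: J2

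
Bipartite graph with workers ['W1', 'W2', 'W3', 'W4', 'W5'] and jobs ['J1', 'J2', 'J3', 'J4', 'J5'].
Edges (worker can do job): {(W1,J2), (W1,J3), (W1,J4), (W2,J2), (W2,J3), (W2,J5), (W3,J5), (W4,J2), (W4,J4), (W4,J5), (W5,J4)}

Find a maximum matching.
Matching: {(W1,J3), (W3,J5), (W4,J2), (W5,J4)}

Maximum matching (size 4):
  W1 → J3
  W3 → J5
  W4 → J2
  W5 → J4

Each worker is assigned to at most one job, and each job to at most one worker.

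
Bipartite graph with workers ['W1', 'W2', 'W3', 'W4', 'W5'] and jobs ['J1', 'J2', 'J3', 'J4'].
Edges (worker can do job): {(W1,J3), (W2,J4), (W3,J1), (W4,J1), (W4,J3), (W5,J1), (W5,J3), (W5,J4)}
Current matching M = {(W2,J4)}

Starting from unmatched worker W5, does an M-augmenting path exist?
Yes: W5 → J3

An M-augmenting path alternates non-matching / matching edges, starting and ending at unmatched vertices.
Path: W5 → J3
(J3 is unmatched in M, so the path is augmenting.)
Flipping edges along this path would increase |M| from 1 to 2.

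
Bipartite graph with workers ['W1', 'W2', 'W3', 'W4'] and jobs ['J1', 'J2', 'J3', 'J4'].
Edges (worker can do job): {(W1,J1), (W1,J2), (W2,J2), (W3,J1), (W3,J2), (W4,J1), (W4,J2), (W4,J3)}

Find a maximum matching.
Matching: {(W1,J2), (W3,J1), (W4,J3)}

Maximum matching (size 3):
  W1 → J2
  W3 → J1
  W4 → J3

Each worker is assigned to at most one job, and each job to at most one worker.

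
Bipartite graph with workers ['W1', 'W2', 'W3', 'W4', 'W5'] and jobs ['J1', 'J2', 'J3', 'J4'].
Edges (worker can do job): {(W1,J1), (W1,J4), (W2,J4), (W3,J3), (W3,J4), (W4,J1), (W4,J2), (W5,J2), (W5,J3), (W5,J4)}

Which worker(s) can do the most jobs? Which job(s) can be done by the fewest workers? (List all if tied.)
Most versatile: W5 (3 jobs); Least covered: J1, J2, J3 (2 workers)

Worker degrees (jobs they can do): W1:2, W2:1, W3:2, W4:2, W5:3
Job degrees (workers who can do it): J1:2, J2:2, J3:2, J4:4

Maximum worker degree is 3, achieved by: W5
Minimum job degree is 2, achieved by: J1, J2, J3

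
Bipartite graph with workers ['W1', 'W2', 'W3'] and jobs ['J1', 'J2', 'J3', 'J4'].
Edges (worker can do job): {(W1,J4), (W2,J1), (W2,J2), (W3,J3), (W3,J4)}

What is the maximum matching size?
Maximum matching size = 3

Maximum matching: {(W1,J4), (W2,J2), (W3,J3)}
Size: 3

This assigns 3 workers to 3 distinct jobs.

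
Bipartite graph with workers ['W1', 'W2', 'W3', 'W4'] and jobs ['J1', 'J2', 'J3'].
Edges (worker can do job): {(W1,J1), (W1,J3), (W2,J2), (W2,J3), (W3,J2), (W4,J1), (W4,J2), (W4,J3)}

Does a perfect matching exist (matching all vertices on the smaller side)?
Yes, perfect matching exists (size 3)

Perfect matching: {(W1,J1), (W3,J2), (W4,J3)}
All 3 vertices on the smaller side are matched.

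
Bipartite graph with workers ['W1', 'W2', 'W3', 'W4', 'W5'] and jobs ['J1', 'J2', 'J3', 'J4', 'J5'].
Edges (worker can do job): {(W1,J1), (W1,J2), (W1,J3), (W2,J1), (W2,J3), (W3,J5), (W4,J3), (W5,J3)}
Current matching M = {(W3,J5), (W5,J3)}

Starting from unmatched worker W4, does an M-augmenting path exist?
No augmenting path from W4

Alternating search from W4 reaches jobs: {J3}.
Every reachable job is already matched in M, and following those matched edges back to workers exposes no further unvisited jobs.
No M-augmenting path from W4 exists.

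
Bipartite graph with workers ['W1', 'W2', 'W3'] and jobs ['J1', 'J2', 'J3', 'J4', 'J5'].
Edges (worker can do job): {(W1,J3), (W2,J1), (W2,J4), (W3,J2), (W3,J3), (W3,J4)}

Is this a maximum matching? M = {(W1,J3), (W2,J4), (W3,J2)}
Yes, size 3 is maximum

Proposed matching has size 3.
Maximum matching size for this graph: 3.

This is a maximum matching.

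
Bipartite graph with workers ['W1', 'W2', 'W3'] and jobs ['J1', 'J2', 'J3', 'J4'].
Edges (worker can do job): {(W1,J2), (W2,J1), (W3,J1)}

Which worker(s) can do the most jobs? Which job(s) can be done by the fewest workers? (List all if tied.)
Most versatile: W1, W2, W3 (1 jobs); Least covered: J3, J4 (0 workers)

Worker degrees (jobs they can do): W1:1, W2:1, W3:1
Job degrees (workers who can do it): J1:2, J2:1, J3:0, J4:0

Maximum worker degree is 1, achieved by: W1, W2, W3
Minimum job degree is 0, achieved by: J3, J4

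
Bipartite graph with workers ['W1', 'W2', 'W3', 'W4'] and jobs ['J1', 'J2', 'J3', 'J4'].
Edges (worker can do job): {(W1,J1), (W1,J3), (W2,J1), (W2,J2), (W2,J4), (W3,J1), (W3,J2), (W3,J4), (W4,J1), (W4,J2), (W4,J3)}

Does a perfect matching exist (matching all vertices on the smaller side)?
Yes, perfect matching exists (size 4)

Perfect matching: {(W1,J3), (W2,J1), (W3,J4), (W4,J2)}
All 4 vertices on the smaller side are matched.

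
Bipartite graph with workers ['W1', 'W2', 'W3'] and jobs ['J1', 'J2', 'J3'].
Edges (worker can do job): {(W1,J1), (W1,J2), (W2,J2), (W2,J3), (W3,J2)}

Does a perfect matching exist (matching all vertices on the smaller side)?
Yes, perfect matching exists (size 3)

Perfect matching: {(W1,J1), (W2,J3), (W3,J2)}
All 3 vertices on the smaller side are matched.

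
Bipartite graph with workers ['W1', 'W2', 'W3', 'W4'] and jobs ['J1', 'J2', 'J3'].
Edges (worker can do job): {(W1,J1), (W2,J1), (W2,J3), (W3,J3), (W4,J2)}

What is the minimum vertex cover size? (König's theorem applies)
Minimum vertex cover size = 3

By König's theorem: in bipartite graphs,
min vertex cover = max matching = 3

Maximum matching has size 3, so minimum vertex cover also has size 3.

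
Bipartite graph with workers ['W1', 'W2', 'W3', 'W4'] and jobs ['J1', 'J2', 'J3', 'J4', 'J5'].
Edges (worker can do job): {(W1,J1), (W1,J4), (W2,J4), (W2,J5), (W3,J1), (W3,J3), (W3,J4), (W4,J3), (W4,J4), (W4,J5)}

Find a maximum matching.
Matching: {(W1,J4), (W2,J5), (W3,J1), (W4,J3)}

Maximum matching (size 4):
  W1 → J4
  W2 → J5
  W3 → J1
  W4 → J3

Each worker is assigned to at most one job, and each job to at most one worker.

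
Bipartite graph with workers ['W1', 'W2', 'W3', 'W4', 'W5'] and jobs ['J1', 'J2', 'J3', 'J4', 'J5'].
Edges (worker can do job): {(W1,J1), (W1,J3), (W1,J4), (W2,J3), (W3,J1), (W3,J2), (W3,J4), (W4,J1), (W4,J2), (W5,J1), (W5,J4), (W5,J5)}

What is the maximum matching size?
Maximum matching size = 5

Maximum matching: {(W1,J4), (W2,J3), (W3,J2), (W4,J1), (W5,J5)}
Size: 5

This assigns 5 workers to 5 distinct jobs.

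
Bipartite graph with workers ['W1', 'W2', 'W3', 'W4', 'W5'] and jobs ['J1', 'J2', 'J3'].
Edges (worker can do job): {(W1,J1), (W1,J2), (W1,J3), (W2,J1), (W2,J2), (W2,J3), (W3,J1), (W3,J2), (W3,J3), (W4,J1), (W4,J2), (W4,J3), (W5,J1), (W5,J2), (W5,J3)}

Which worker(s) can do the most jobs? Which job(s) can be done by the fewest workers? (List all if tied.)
Most versatile: W1, W2, W3, W4, W5 (3 jobs); Least covered: J1, J2, J3 (5 workers)

Worker degrees (jobs they can do): W1:3, W2:3, W3:3, W4:3, W5:3
Job degrees (workers who can do it): J1:5, J2:5, J3:5

Maximum worker degree is 3, achieved by: W1, W2, W3, W4, W5
Minimum job degree is 5, achieved by: J1, J2, J3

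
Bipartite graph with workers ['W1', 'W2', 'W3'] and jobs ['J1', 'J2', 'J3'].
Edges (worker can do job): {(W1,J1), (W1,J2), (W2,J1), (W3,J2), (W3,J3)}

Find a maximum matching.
Matching: {(W1,J2), (W2,J1), (W3,J3)}

Maximum matching (size 3):
  W1 → J2
  W2 → J1
  W3 → J3

Each worker is assigned to at most one job, and each job to at most one worker.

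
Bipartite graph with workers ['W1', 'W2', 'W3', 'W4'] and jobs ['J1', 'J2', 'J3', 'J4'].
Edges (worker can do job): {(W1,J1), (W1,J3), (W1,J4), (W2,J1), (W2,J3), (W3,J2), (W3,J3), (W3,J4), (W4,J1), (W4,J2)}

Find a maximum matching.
Matching: {(W1,J3), (W2,J1), (W3,J4), (W4,J2)}

Maximum matching (size 4):
  W1 → J3
  W2 → J1
  W3 → J4
  W4 → J2

Each worker is assigned to at most one job, and each job to at most one worker.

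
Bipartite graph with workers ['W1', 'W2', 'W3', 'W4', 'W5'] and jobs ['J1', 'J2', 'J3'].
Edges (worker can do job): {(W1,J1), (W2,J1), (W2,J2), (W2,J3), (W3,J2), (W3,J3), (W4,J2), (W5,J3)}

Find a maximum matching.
Matching: {(W1,J1), (W3,J2), (W5,J3)}

Maximum matching (size 3):
  W1 → J1
  W3 → J2
  W5 → J3

Each worker is assigned to at most one job, and each job to at most one worker.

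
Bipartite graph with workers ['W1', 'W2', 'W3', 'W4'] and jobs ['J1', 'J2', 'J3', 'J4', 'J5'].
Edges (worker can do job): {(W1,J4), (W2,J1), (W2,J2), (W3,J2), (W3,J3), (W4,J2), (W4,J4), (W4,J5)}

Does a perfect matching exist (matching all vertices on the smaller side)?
Yes, perfect matching exists (size 4)

Perfect matching: {(W1,J4), (W2,J2), (W3,J3), (W4,J5)}
All 4 vertices on the smaller side are matched.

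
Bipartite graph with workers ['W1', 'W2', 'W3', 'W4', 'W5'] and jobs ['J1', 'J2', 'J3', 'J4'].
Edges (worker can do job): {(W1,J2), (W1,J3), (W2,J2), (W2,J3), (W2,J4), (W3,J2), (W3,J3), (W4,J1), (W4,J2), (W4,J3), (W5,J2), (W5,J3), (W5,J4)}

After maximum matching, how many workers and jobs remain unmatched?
Unmatched: 1 workers, 0 jobs

Maximum matching size: 4
Workers: 5 total, 4 matched, 1 unmatched
Jobs: 4 total, 4 matched, 0 unmatched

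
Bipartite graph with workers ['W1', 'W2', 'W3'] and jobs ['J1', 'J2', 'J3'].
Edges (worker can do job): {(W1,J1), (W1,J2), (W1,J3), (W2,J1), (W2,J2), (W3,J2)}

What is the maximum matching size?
Maximum matching size = 3

Maximum matching: {(W1,J3), (W2,J1), (W3,J2)}
Size: 3

This assigns 3 workers to 3 distinct jobs.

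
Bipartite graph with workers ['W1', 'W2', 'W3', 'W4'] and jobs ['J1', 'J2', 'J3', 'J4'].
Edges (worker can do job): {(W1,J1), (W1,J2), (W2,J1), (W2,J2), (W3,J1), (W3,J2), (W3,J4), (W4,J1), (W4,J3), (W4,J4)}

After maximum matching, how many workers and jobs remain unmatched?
Unmatched: 0 workers, 0 jobs

Maximum matching size: 4
Workers: 4 total, 4 matched, 0 unmatched
Jobs: 4 total, 4 matched, 0 unmatched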